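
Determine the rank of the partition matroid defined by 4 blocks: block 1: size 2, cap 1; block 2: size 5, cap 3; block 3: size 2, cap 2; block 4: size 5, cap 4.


Rank of a partition matroid = sum of min(|Si|, ci) for each block.
= min(2,1) + min(5,3) + min(2,2) + min(5,4)
= 1 + 3 + 2 + 4
= 10.

10


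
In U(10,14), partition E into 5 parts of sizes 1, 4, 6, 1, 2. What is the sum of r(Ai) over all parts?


r(Ai) = min(|Ai|, 10) for each part.
Sum = min(1,10) + min(4,10) + min(6,10) + min(1,10) + min(2,10)
    = 1 + 4 + 6 + 1 + 2
    = 14.

14


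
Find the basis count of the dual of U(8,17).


The dual of U(r,n) is U(n-r, n) = U(9,17).
Bases of U(9,17) are all (9)-element subsets.
|B(M*)| = (17 choose 9) = 24310.

24310


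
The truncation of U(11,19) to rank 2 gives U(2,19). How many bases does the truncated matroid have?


Truncating U(11,19) to rank 2 gives U(2,19).
Bases of U(2,19) are all 2-element subsets of 19 elements.
Number of bases = C(19,2) = 19! / (2! * 17!) = 171.

171


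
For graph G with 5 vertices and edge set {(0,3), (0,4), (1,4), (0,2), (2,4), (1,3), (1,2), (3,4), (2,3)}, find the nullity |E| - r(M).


Cycle rank (nullity) = |E| - r(M) = |E| - (|V| - c).
|E| = 9, |V| = 5, c = 1.
Nullity = 9 - (5 - 1) = 9 - 4 = 5.

5


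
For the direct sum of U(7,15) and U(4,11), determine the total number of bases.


Bases of a direct sum M1 + M2: |B| = |B(M1)| * |B(M2)|.
|B(U(7,15))| = C(15,7) = 6435.
|B(U(4,11))| = C(11,4) = 330.
Total bases = 6435 * 330 = 2123550.

2123550


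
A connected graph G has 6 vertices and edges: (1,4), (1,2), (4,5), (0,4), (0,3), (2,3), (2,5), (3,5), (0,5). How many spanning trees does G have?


By Kirchhoff's matrix tree theorem, the number of spanning trees equals
the determinant of any cofactor of the Laplacian matrix L.
G has 6 vertices and 9 edges.
Computing the (5 x 5) cofactor determinant gives 66.

66


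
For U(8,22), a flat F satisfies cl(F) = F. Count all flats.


Flats of U(8,22): every subset of size < 8 is a flat, plus E itself.
Count = (22 choose 0) + (22 choose 1) + (22 choose 2) + (22 choose 3) + (22 choose 4) + (22 choose 5) + (22 choose 6) + (22 choose 7) + 1
     = 1 + 22 + 231 + 1540 + 7315 + 26334 + 74613 + 170544 + 1
     = 280601.

280601


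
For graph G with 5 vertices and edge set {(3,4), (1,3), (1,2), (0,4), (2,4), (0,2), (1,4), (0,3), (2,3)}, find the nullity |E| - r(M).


Cycle rank (nullity) = |E| - r(M) = |E| - (|V| - c).
|E| = 9, |V| = 5, c = 1.
Nullity = 9 - (5 - 1) = 9 - 4 = 5.

5


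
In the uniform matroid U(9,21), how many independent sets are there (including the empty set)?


Independent sets of U(9,21) are all subsets of size <= 9.
Count = C(21,0) + C(21,1) + C(21,2) + C(21,3) + C(21,4) + C(21,5) + C(21,6) + C(21,7) + C(21,8) + C(21,9)
     = 1 + 21 + 210 + 1330 + 5985 + 20349 + 54264 + 116280 + 203490 + 293930
     = 695860.

695860


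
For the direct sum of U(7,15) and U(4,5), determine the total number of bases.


Bases of a direct sum M1 + M2: |B| = |B(M1)| * |B(M2)|.
|B(U(7,15))| = C(15,7) = 6435.
|B(U(4,5))| = C(5,4) = 5.
Total bases = 6435 * 5 = 32175.

32175


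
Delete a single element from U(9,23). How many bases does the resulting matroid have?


Deleting e from U(9,23) gives U(9,22) since n > r.
Bases of U(9,22) = (22 choose 9) = 497420.

497420


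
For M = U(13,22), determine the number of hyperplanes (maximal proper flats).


Hyperplanes of U(13,22) are flats of rank 12.
In a uniform matroid, these are exactly the (12)-element subsets.
Count = C(22,12) = 646646.

646646


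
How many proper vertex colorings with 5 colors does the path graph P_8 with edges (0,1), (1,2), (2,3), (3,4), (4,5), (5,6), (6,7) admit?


P(P_8, k) = k * (k-1)^(7).
P(5) = 5 * 4^7 = 5 * 16384 = 81920.

81920


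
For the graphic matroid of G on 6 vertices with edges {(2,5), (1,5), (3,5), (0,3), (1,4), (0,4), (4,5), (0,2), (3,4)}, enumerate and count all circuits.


A circuit in a graphic matroid = edge set of a simple cycle.
G has 6 vertices and 9 edges.
Enumerating all minimal edge subsets forming cycles...
Total circuits found: 12.

12


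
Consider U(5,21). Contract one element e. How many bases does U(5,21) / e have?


Contracting e from U(5,21) gives U(4,20).
Bases of U(4,20) = C(20,4) = 20! / (4! * 16!) = 4845.

4845


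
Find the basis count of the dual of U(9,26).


The dual of U(r,n) is U(n-r, n) = U(17,26).
Bases of U(17,26) are all (17)-element subsets.
|B(M*)| = C(26,17) = 3124550.

3124550


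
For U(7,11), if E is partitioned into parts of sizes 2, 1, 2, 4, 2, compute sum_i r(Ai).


r(Ai) = min(|Ai|, 7) for each part.
Sum = min(2,7) + min(1,7) + min(2,7) + min(4,7) + min(2,7)
    = 2 + 1 + 2 + 4 + 2
    = 11.

11


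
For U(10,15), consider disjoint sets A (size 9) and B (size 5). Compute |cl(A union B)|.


|A union B| = 9 + 5 = 14 (disjoint).
In U(10,15), cl(S) = S if |S| < 10, else cl(S) = E.
Since 14 >= 10, cl(A union B) = E.
|cl(A union B)| = 15.

15


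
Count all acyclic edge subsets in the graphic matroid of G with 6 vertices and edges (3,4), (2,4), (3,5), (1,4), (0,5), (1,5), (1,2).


An independent set in a graphic matroid is an acyclic edge subset.
G has 6 vertices and 7 edges.
Enumerate all 2^7 = 128 subsets, checking for acyclicity.
Total independent sets = 104.

104


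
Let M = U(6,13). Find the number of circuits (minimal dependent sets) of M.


In U(6,13), circuits are the (7)-element subsets.
Any set of 7 elements is dependent, and removing any one element gives
an independent set of size 6, so it is a minimal dependent set.
Number of circuits = C(13,7) = 13! / (7! * 6!) = 1716.

1716


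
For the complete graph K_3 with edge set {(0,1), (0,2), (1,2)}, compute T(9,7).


T(K_3; x,y) = x^2 + x + y.
T(9,7) = 81 + 9 + 7 = 97.

97


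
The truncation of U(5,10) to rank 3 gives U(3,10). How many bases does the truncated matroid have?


Truncating U(5,10) to rank 3 gives U(3,10).
Bases of U(3,10) are all 3-element subsets of 10 elements.
Number of bases = C(10,3) = 10! / (3! * 7!) = 120.

120


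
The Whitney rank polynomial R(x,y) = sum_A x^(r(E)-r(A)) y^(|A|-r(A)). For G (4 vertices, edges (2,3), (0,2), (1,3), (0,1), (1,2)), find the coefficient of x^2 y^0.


R(x,y) = sum over A in 2^E of x^(r(E)-r(A)) * y^(|A|-r(A)).
G has 4 vertices, 5 edges. r(E) = 3.
Enumerate all 2^5 = 32 subsets.
Count subsets with r(E)-r(A)=2 and |A|-r(A)=0: 5.

5


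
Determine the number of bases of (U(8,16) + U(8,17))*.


(M1+M2)* = M1* + M2*.
M1* = U(8,16), bases: C(16,8) = 12870.
M2* = U(9,17), bases: C(17,9) = 24310.
|B(M*)| = 12870 * 24310 = 312869700.

312869700


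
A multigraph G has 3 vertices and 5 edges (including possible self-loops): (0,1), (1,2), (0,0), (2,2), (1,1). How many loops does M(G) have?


In a graphic matroid, a loop is a self-loop edge (u,u) with rank 0.
Examining all 5 edges for self-loops...
Self-loops found: (0,0), (2,2), (1,1)
Number of loops = 3.

3


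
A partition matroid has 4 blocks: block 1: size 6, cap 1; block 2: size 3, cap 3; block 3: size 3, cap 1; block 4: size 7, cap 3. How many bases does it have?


A basis picks exactly ci elements from block i.
Number of bases = product of C(|Si|, ci).
= C(6,1) * C(3,3) * C(3,1) * C(7,3)
= 6 * 1 * 3 * 35
= 630.

630


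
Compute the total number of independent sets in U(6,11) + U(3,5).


For a direct sum, |I(M1+M2)| = |I(M1)| * |I(M2)|.
|I(U(6,11))| = sum C(11,k) for k=0..6 = 1486.
|I(U(3,5))| = sum C(5,k) for k=0..3 = 26.
Total = 1486 * 26 = 38636.

38636


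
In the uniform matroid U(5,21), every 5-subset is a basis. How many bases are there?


Bases of U(5,21) are all 5-element subsets of the 21-element ground set.
Number of bases = C(21,5).
C(21,5) = 21! / (5! * 16!) = 20349.

20349


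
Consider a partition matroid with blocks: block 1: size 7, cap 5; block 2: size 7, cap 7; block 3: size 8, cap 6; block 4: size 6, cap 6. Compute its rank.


Rank of a partition matroid = sum of min(|Si|, ci) for each block.
= min(7,5) + min(7,7) + min(8,6) + min(6,6)
= 5 + 7 + 6 + 6
= 24.

24


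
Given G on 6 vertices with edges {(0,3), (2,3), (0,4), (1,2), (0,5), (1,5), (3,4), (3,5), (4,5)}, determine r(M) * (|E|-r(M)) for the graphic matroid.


r(M) = |V| - c = 6 - 1 = 5.
nullity = |E| - r(M) = 9 - 5 = 4.
Product = 5 * 4 = 20.

20


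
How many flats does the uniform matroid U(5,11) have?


Flats of U(5,11): every subset of size < 5 is a flat, plus E itself.
Count = C(11,0) + C(11,1) + C(11,2) + C(11,3) + C(11,4) + 1
     = 1 + 11 + 55 + 165 + 330 + 1
     = 563.

563


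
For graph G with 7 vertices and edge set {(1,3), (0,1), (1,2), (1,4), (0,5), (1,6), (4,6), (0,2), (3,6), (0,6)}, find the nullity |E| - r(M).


Cycle rank (nullity) = |E| - r(M) = |E| - (|V| - c).
|E| = 10, |V| = 7, c = 1.
Nullity = 10 - (7 - 1) = 10 - 6 = 4.

4


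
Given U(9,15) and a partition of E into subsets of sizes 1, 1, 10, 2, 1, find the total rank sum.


r(Ai) = min(|Ai|, 9) for each part.
Sum = min(1,9) + min(1,9) + min(10,9) + min(2,9) + min(1,9)
    = 1 + 1 + 9 + 2 + 1
    = 14.

14


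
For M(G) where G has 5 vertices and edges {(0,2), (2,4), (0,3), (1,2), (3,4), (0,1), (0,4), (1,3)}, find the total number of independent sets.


An independent set in a graphic matroid is an acyclic edge subset.
G has 5 vertices and 8 edges.
Enumerate all 2^8 = 256 subsets, checking for acyclicity.
Total independent sets = 134.

134


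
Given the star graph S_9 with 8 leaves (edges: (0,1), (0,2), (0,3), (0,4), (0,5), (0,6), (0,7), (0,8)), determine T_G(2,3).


A star on 9 vertices is a tree with 8 edges.
T(x,y) = x^(8) for any tree.
T(2,3) = 2^8 = 256.

256


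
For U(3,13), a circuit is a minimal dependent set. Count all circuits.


In U(3,13), circuits are the (4)-element subsets.
Any set of 4 elements is dependent, and removing any one element gives
an independent set of size 3, so it is a minimal dependent set.
Number of circuits = C(13,4) = 13! / (4! * 9!) = 715.

715


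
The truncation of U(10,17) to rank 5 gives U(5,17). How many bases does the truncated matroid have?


Truncating U(10,17) to rank 5 gives U(5,17).
Bases of U(5,17) are all 5-element subsets of 17 elements.
Number of bases = (17 choose 5) = 6188.

6188


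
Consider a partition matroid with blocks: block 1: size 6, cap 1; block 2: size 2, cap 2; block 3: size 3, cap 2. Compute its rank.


Rank of a partition matroid = sum of min(|Si|, ci) for each block.
= min(6,1) + min(2,2) + min(3,2)
= 1 + 2 + 2
= 5.

5


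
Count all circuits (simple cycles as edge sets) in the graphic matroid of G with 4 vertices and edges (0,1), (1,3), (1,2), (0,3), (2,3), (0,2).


A circuit in a graphic matroid = edge set of a simple cycle.
G has 4 vertices and 6 edges.
Enumerating all minimal edge subsets forming cycles...
Total circuits found: 7.

7


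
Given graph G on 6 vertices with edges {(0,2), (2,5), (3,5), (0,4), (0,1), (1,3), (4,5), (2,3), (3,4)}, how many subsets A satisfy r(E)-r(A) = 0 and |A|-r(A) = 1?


R(x,y) = sum over A in 2^E of x^(r(E)-r(A)) * y^(|A|-r(A)).
G has 6 vertices, 9 edges. r(E) = 5.
Enumerate all 2^9 = 512 subsets.
Count subsets with r(E)-r(A)=0 and |A|-r(A)=1: 72.

72


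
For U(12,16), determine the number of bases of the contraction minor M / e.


Contracting e from U(12,16) gives U(11,15).
Bases of U(11,15) = C(15,11) = 15! / (11! * 4!) = 1365.

1365


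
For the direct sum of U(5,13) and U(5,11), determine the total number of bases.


Bases of a direct sum M1 + M2: |B| = |B(M1)| * |B(M2)|.
|B(U(5,13))| = C(13,5) = 1287.
|B(U(5,11))| = C(11,5) = 462.
Total bases = 1287 * 462 = 594594.

594594


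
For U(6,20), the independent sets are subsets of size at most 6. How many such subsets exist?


Independent sets of U(6,20) are all subsets of size <= 6.
Count = C(20,0) + C(20,1) + C(20,2) + C(20,3) + C(20,4) + C(20,5) + C(20,6)
     = 1 + 20 + 190 + 1140 + 4845 + 15504 + 38760
     = 60460.

60460


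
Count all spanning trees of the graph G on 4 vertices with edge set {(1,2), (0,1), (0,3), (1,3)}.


By Kirchhoff's matrix tree theorem, the number of spanning trees equals
the determinant of any cofactor of the Laplacian matrix L.
G has 4 vertices and 4 edges.
Computing the (3 x 3) cofactor determinant gives 3.

3


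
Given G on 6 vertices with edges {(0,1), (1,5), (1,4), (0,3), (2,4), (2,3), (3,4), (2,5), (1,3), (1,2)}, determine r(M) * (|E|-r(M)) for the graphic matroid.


r(M) = |V| - c = 6 - 1 = 5.
nullity = |E| - r(M) = 10 - 5 = 5.
Product = 5 * 5 = 25.

25


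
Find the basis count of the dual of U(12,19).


The dual of U(r,n) is U(n-r, n) = U(7,19).
Bases of U(7,19) are all (7)-element subsets.
|B(M*)| = (19 choose 7) = 50388.

50388


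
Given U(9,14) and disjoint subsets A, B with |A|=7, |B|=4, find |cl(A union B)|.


|A union B| = 7 + 4 = 11 (disjoint).
In U(9,14), cl(S) = S if |S| < 9, else cl(S) = E.
Since 11 >= 9, cl(A union B) = E.
|cl(A union B)| = 14.

14


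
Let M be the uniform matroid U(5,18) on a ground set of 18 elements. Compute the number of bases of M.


Bases of U(5,18) are all 5-element subsets of the 18-element ground set.
Number of bases = C(18,5).
C(18,5) = 18! / (5! * 13!) = 8568.

8568


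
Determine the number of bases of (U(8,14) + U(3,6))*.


(M1+M2)* = M1* + M2*.
M1* = U(6,14), bases: C(14,6) = 3003.
M2* = U(3,6), bases: C(6,3) = 20.
|B(M*)| = 3003 * 20 = 60060.

60060


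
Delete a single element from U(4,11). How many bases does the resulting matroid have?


Deleting e from U(4,11) gives U(4,10) since n > r.
Bases of U(4,10) = C(10,4) = (10 * 9 * 8 * 7) / (1 * 2 * 3 * 4) = 210.

210


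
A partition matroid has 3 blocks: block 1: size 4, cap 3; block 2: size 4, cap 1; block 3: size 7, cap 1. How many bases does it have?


A basis picks exactly ci elements from block i.
Number of bases = product of C(|Si|, ci).
= C(4,3) * C(4,1) * C(7,1)
= 4 * 4 * 7
= 112.

112


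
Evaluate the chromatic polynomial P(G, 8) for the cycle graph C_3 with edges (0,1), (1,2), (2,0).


P(C_3, k) = (k-1)^3 + (-1)^3*(k-1).
P(8) = (7)^3 - 7
= 343 - 7 = 336.

336


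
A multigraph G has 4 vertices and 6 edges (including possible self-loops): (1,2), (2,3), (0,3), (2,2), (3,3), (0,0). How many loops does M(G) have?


In a graphic matroid, a loop is a self-loop edge (u,u) with rank 0.
Examining all 6 edges for self-loops...
Self-loops found: (2,2), (3,3), (0,0)
Number of loops = 3.

3


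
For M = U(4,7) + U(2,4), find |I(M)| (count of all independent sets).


For a direct sum, |I(M1+M2)| = |I(M1)| * |I(M2)|.
|I(U(4,7))| = sum C(7,k) for k=0..4 = 99.
|I(U(2,4))| = sum C(4,k) for k=0..2 = 11.
Total = 99 * 11 = 1089.

1089


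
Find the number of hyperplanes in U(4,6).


Hyperplanes of U(4,6) are flats of rank 3.
In a uniform matroid, these are exactly the (3)-element subsets.
Count = (6 choose 3) = 20.

20


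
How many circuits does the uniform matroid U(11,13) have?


In U(11,13), circuits are the (12)-element subsets.
Any set of 12 elements is dependent, and removing any one element gives
an independent set of size 11, so it is a minimal dependent set.
Number of circuits = C(13,12) = 13.

13


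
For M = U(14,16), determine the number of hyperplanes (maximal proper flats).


Hyperplanes of U(14,16) are flats of rank 13.
In a uniform matroid, these are exactly the (13)-element subsets.
Count = (16 choose 13) = 560.

560


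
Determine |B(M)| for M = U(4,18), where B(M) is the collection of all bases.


Bases of U(4,18) are all 4-element subsets of the 18-element ground set.
Number of bases = C(18,4).
(18 choose 4) = 3060.

3060


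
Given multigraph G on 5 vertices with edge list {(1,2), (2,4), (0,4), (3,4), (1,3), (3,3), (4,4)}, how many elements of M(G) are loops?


In a graphic matroid, a loop is a self-loop edge (u,u) with rank 0.
Examining all 7 edges for self-loops...
Self-loops found: (3,3), (4,4)
Number of loops = 2.

2


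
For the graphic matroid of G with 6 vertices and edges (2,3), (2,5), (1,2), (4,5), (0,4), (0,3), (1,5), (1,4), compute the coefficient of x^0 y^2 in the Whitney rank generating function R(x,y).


R(x,y) = sum over A in 2^E of x^(r(E)-r(A)) * y^(|A|-r(A)).
G has 6 vertices, 8 edges. r(E) = 5.
Enumerate all 2^8 = 256 subsets.
Count subsets with r(E)-r(A)=0 and |A|-r(A)=2: 8.

8


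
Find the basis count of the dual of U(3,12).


The dual of U(r,n) is U(n-r, n) = U(9,12).
Bases of U(9,12) are all (9)-element subsets.
|B(M*)| = C(12,9) = 220.

220


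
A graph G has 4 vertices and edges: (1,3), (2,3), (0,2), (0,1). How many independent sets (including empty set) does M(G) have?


An independent set in a graphic matroid is an acyclic edge subset.
G has 4 vertices and 4 edges.
Enumerate all 2^4 = 16 subsets, checking for acyclicity.
Total independent sets = 15.

15


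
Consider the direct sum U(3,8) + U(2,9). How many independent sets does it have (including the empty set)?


For a direct sum, |I(M1+M2)| = |I(M1)| * |I(M2)|.
|I(U(3,8))| = sum C(8,k) for k=0..3 = 93.
|I(U(2,9))| = sum C(9,k) for k=0..2 = 46.
Total = 93 * 46 = 4278.

4278


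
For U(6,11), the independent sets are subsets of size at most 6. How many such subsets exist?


Independent sets of U(6,11) are all subsets of size <= 6.
Count = (11 choose 0) + (11 choose 1) + (11 choose 2) + (11 choose 3) + (11 choose 4) + (11 choose 5) + (11 choose 6)
     = 1 + 11 + 55 + 165 + 330 + 462 + 462
     = 1486.

1486


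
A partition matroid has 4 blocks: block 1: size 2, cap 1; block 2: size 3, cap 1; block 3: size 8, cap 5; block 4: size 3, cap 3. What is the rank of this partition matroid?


Rank of a partition matroid = sum of min(|Si|, ci) for each block.
= min(2,1) + min(3,1) + min(8,5) + min(3,3)
= 1 + 1 + 5 + 3
= 10.

10


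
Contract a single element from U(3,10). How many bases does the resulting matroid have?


Contracting e from U(3,10) gives U(2,9).
Bases of U(2,9) = C(9,2) = 9! / (2! * 7!) = 36.

36


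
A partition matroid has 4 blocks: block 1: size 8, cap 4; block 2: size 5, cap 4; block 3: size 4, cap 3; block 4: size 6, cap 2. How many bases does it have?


A basis picks exactly ci elements from block i.
Number of bases = product of C(|Si|, ci).
= C(8,4) * C(5,4) * C(4,3) * C(6,2)
= 70 * 5 * 4 * 15
= 21000.

21000


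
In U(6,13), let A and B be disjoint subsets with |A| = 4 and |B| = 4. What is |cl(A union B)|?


|A union B| = 4 + 4 = 8 (disjoint).
In U(6,13), cl(S) = S if |S| < 6, else cl(S) = E.
Since 8 >= 6, cl(A union B) = E.
|cl(A union B)| = 13.

13


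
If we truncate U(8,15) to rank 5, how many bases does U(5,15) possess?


Truncating U(8,15) to rank 5 gives U(5,15).
Bases of U(5,15) are all 5-element subsets of 15 elements.
Number of bases = C(15,5) = 3003.

3003


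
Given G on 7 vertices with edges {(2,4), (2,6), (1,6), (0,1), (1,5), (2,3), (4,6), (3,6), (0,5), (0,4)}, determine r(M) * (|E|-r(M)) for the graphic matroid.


r(M) = |V| - c = 7 - 1 = 6.
nullity = |E| - r(M) = 10 - 6 = 4.
Product = 6 * 4 = 24.

24


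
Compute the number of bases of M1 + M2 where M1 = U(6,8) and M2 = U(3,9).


Bases of a direct sum M1 + M2: |B| = |B(M1)| * |B(M2)|.
|B(U(6,8))| = C(8,6) = 28.
|B(U(3,9))| = C(9,3) = 84.
Total bases = 28 * 84 = 2352.

2352


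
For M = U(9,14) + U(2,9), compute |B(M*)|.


(M1+M2)* = M1* + M2*.
M1* = U(5,14), bases: C(14,5) = 2002.
M2* = U(7,9), bases: C(9,7) = 36.
|B(M*)| = 2002 * 36 = 72072.

72072


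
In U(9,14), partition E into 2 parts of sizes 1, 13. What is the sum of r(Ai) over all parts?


r(Ai) = min(|Ai|, 9) for each part.
Sum = min(1,9) + min(13,9)
    = 1 + 9
    = 10.

10


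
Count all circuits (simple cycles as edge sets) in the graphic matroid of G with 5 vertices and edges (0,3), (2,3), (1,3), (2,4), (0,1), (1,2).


A circuit in a graphic matroid = edge set of a simple cycle.
G has 5 vertices and 6 edges.
Enumerating all minimal edge subsets forming cycles...
Total circuits found: 3.

3


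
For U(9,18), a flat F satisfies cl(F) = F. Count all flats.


Flats of U(9,18): every subset of size < 9 is a flat, plus E itself.
Count = C(18,0) + C(18,1) + C(18,2) + C(18,3) + C(18,4) + C(18,5) + C(18,6) + C(18,7) + C(18,8) + 1
     = 1 + 18 + 153 + 816 + 3060 + 8568 + 18564 + 31824 + 43758 + 1
     = 106763.

106763


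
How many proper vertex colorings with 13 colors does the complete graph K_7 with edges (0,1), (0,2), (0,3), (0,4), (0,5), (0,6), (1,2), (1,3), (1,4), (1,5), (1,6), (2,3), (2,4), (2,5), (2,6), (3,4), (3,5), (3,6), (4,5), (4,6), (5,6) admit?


P(K_7, k) = k(k-1)(k-2)...(k-6).
P(13) = (13) * (12) * (11) * (10) * (9) * (8) * (7) = 8648640.

8648640


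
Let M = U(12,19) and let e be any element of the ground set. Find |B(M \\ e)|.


Deleting e from U(12,19) gives U(12,18) since n > r.
Bases of U(12,18) = (18 choose 12) = 18564.

18564


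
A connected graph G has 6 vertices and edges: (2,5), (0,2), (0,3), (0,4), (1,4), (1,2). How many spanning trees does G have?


By Kirchhoff's matrix tree theorem, the number of spanning trees equals
the determinant of any cofactor of the Laplacian matrix L.
G has 6 vertices and 6 edges.
Computing the (5 x 5) cofactor determinant gives 4.

4


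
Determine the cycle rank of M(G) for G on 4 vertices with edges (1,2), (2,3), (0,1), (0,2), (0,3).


Cycle rank (nullity) = |E| - r(M) = |E| - (|V| - c).
|E| = 5, |V| = 4, c = 1.
Nullity = 5 - (4 - 1) = 5 - 3 = 2.

2


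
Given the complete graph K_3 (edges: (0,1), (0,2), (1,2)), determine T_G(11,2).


T(K_3; x,y) = x^2 + x + y.
T(11,2) = 121 + 11 + 2 = 134.

134


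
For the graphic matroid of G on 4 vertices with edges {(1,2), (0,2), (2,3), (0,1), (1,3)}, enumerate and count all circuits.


A circuit in a graphic matroid = edge set of a simple cycle.
G has 4 vertices and 5 edges.
Enumerating all minimal edge subsets forming cycles...
Total circuits found: 3.

3


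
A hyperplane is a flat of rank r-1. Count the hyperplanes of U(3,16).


Hyperplanes of U(3,16) are flats of rank 2.
In a uniform matroid, these are exactly the (2)-element subsets.
Count = C(16,2) = 16! / (2! * 14!) = 120.

120


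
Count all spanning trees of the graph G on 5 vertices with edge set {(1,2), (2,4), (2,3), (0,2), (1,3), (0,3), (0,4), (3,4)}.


By Kirchhoff's matrix tree theorem, the number of spanning trees equals
the determinant of any cofactor of the Laplacian matrix L.
G has 5 vertices and 8 edges.
Computing the (4 x 4) cofactor determinant gives 40.

40


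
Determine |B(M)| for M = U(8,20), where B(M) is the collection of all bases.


Bases of U(8,20) are all 8-element subsets of the 20-element ground set.
Number of bases = C(20,8).
(20 choose 8) = 125970.

125970


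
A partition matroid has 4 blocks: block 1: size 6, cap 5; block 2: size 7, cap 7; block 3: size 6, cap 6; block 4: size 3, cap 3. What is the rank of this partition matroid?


Rank of a partition matroid = sum of min(|Si|, ci) for each block.
= min(6,5) + min(7,7) + min(6,6) + min(3,3)
= 5 + 7 + 6 + 3
= 21.

21


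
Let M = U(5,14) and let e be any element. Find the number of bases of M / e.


Contracting e from U(5,14) gives U(4,13).
Bases of U(4,13) = C(13,4) = (13 * 12 * 11 * 10) / (1 * 2 * 3 * 4) = 715.

715


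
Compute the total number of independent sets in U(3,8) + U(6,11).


For a direct sum, |I(M1+M2)| = |I(M1)| * |I(M2)|.
|I(U(3,8))| = sum C(8,k) for k=0..3 = 93.
|I(U(6,11))| = sum C(11,k) for k=0..6 = 1486.
Total = 93 * 1486 = 138198.

138198


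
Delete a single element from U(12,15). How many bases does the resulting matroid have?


Deleting e from U(12,15) gives U(12,14) since n > r.
Bases of U(12,14) = (14 choose 12) = 91.

91


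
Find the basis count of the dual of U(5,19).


The dual of U(r,n) is U(n-r, n) = U(14,19).
Bases of U(14,19) are all (14)-element subsets.
|B(M*)| = (19 choose 14) = 11628.

11628


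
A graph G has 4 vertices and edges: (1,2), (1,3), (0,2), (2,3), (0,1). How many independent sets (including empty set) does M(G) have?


An independent set in a graphic matroid is an acyclic edge subset.
G has 4 vertices and 5 edges.
Enumerate all 2^5 = 32 subsets, checking for acyclicity.
Total independent sets = 24.

24


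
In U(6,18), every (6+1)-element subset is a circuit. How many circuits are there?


In U(6,18), circuits are the (7)-element subsets.
Any set of 7 elements is dependent, and removing any one element gives
an independent set of size 6, so it is a minimal dependent set.
Number of circuits = (18 choose 7) = 31824.

31824


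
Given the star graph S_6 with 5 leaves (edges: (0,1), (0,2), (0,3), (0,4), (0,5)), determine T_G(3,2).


A star on 6 vertices is a tree with 5 edges.
T(x,y) = x^(5) for any tree.
T(3,2) = 3^5 = 243.

243


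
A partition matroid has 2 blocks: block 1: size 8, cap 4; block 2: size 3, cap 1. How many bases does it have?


A basis picks exactly ci elements from block i.
Number of bases = product of C(|Si|, ci).
= C(8,4) * C(3,1)
= 70 * 3
= 210.

210


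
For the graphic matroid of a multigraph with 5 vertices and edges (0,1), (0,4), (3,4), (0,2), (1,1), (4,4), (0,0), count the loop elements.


In a graphic matroid, a loop is a self-loop edge (u,u) with rank 0.
Examining all 7 edges for self-loops...
Self-loops found: (1,1), (4,4), (0,0)
Number of loops = 3.

3


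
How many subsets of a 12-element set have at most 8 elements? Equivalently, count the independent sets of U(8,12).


Independent sets of U(8,12) are all subsets of size <= 8.
Count = C(12,0) + C(12,1) + C(12,2) + C(12,3) + C(12,4) + C(12,5) + C(12,6) + C(12,7) + C(12,8)
     = 1 + 12 + 66 + 220 + 495 + 792 + 924 + 792 + 495
     = 3797.

3797


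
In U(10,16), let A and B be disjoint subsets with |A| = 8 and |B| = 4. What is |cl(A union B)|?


|A union B| = 8 + 4 = 12 (disjoint).
In U(10,16), cl(S) = S if |S| < 10, else cl(S) = E.
Since 12 >= 10, cl(A union B) = E.
|cl(A union B)| = 16.

16


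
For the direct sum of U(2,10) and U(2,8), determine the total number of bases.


Bases of a direct sum M1 + M2: |B| = |B(M1)| * |B(M2)|.
|B(U(2,10))| = C(10,2) = 45.
|B(U(2,8))| = C(8,2) = 28.
Total bases = 45 * 28 = 1260.

1260


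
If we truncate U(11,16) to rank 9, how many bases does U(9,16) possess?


Truncating U(11,16) to rank 9 gives U(9,16).
Bases of U(9,16) are all 9-element subsets of 16 elements.
Number of bases = C(16,9) = 16! / (9! * 7!) = 11440.

11440


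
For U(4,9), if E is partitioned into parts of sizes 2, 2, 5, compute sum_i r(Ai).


r(Ai) = min(|Ai|, 4) for each part.
Sum = min(2,4) + min(2,4) + min(5,4)
    = 2 + 2 + 4
    = 8.

8


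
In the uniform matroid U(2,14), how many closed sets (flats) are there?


Flats of U(2,14): every subset of size < 2 is a flat, plus E itself.
Count = C(14,0) + C(14,1) + 1
     = 1 + 14 + 1
     = 16.

16


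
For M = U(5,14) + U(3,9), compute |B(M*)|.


(M1+M2)* = M1* + M2*.
M1* = U(9,14), bases: C(14,9) = 2002.
M2* = U(6,9), bases: C(9,6) = 84.
|B(M*)| = 2002 * 84 = 168168.

168168


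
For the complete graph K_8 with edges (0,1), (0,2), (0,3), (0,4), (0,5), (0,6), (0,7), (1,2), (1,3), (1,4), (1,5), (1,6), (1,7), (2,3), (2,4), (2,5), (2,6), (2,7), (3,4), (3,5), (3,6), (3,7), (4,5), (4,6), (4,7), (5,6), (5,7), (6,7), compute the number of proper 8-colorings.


P(K_8, k) = k(k-1)(k-2)...(k-7).
P(8) = (8) * (7) * (6) * (5) * (4) * (3) * (2) * (1) = 40320.

40320


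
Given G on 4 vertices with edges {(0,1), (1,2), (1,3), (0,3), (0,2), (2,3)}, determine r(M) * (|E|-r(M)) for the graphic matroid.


r(M) = |V| - c = 4 - 1 = 3.
nullity = |E| - r(M) = 6 - 3 = 3.
Product = 3 * 3 = 9.

9


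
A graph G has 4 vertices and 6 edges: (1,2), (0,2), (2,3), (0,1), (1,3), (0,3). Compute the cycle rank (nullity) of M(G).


Cycle rank (nullity) = |E| - r(M) = |E| - (|V| - c).
|E| = 6, |V| = 4, c = 1.
Nullity = 6 - (4 - 1) = 6 - 3 = 3.

3


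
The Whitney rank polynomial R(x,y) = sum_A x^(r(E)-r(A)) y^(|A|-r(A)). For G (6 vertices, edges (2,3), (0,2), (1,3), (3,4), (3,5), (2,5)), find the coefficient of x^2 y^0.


R(x,y) = sum over A in 2^E of x^(r(E)-r(A)) * y^(|A|-r(A)).
G has 6 vertices, 6 edges. r(E) = 5.
Enumerate all 2^6 = 64 subsets.
Count subsets with r(E)-r(A)=2 and |A|-r(A)=0: 19.

19


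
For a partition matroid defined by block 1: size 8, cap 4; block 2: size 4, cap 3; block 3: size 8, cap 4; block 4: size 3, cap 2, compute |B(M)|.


A basis picks exactly ci elements from block i.
Number of bases = product of C(|Si|, ci).
= C(8,4) * C(4,3) * C(8,4) * C(3,2)
= 70 * 4 * 70 * 3
= 58800.

58800


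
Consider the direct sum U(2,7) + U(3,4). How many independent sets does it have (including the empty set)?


For a direct sum, |I(M1+M2)| = |I(M1)| * |I(M2)|.
|I(U(2,7))| = sum C(7,k) for k=0..2 = 29.
|I(U(3,4))| = sum C(4,k) for k=0..3 = 15.
Total = 29 * 15 = 435.

435


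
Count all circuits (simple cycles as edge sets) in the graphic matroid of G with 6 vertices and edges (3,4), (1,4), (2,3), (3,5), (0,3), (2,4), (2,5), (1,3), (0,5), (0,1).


A circuit in a graphic matroid = edge set of a simple cycle.
G has 6 vertices and 10 edges.
Enumerating all minimal edge subsets forming cycles...
Total circuits found: 21.

21


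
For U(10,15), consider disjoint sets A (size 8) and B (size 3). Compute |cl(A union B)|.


|A union B| = 8 + 3 = 11 (disjoint).
In U(10,15), cl(S) = S if |S| < 10, else cl(S) = E.
Since 11 >= 10, cl(A union B) = E.
|cl(A union B)| = 15.

15


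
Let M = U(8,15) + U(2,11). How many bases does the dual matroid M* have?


(M1+M2)* = M1* + M2*.
M1* = U(7,15), bases: C(15,7) = 6435.
M2* = U(9,11), bases: C(11,9) = 55.
|B(M*)| = 6435 * 55 = 353925.

353925


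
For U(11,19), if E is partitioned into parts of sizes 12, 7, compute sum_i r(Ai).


r(Ai) = min(|Ai|, 11) for each part.
Sum = min(12,11) + min(7,11)
    = 11 + 7
    = 18.

18


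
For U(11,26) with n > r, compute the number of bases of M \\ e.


Deleting e from U(11,26) gives U(11,25) since n > r.
Bases of U(11,25) = C(25,11) = 25! / (11! * 14!) = 4457400.

4457400


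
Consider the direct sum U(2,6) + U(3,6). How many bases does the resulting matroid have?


Bases of a direct sum M1 + M2: |B| = |B(M1)| * |B(M2)|.
|B(U(2,6))| = C(6,2) = 15.
|B(U(3,6))| = C(6,3) = 20.
Total bases = 15 * 20 = 300.

300


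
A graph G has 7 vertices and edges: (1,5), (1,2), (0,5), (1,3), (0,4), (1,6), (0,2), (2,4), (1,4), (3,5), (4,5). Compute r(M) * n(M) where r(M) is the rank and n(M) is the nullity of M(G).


r(M) = |V| - c = 7 - 1 = 6.
nullity = |E| - r(M) = 11 - 6 = 5.
Product = 6 * 5 = 30.

30


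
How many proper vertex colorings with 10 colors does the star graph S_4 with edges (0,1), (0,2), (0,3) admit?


P(tree, k) = k * (k-1)^(3) for any tree on 4 vertices.
P(10) = 10 * 9^3 = 10 * 729 = 7290.

7290


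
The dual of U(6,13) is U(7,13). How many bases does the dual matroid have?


The dual of U(r,n) is U(n-r, n) = U(7,13).
Bases of U(7,13) are all (7)-element subsets.
|B(M*)| = (13 choose 7) = 1716.

1716


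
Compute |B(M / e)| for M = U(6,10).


Contracting e from U(6,10) gives U(5,9).
Bases of U(5,9) = C(9,5) = 126.

126


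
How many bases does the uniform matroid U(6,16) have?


Bases of U(6,16) are all 6-element subsets of the 16-element ground set.
Number of bases = C(16,6).
(16 choose 6) = 8008.

8008


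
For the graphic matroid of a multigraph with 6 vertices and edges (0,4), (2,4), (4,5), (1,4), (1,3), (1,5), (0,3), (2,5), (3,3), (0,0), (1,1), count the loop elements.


In a graphic matroid, a loop is a self-loop edge (u,u) with rank 0.
Examining all 11 edges for self-loops...
Self-loops found: (3,3), (0,0), (1,1)
Number of loops = 3.

3


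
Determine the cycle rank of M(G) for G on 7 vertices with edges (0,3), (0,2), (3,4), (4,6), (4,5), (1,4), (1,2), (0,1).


Cycle rank (nullity) = |E| - r(M) = |E| - (|V| - c).
|E| = 8, |V| = 7, c = 1.
Nullity = 8 - (7 - 1) = 8 - 6 = 2.

2


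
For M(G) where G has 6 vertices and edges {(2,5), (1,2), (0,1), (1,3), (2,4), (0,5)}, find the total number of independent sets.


An independent set in a graphic matroid is an acyclic edge subset.
G has 6 vertices and 6 edges.
Enumerate all 2^6 = 64 subsets, checking for acyclicity.
Total independent sets = 60.

60


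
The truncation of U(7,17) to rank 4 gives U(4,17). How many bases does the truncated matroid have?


Truncating U(7,17) to rank 4 gives U(4,17).
Bases of U(4,17) are all 4-element subsets of 17 elements.
Number of bases = (17 choose 4) = 2380.

2380


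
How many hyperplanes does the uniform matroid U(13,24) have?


Hyperplanes of U(13,24) are flats of rank 12.
In a uniform matroid, these are exactly the (12)-element subsets.
Count = (24 choose 12) = 2704156.

2704156


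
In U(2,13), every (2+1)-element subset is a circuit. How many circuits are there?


In U(2,13), circuits are the (3)-element subsets.
Any set of 3 elements is dependent, and removing any one element gives
an independent set of size 2, so it is a minimal dependent set.
Number of circuits = (13 choose 3) = 286.

286


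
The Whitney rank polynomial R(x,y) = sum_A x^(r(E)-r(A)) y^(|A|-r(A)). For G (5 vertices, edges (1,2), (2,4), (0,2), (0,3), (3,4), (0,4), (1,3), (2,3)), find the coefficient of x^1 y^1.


R(x,y) = sum over A in 2^E of x^(r(E)-r(A)) * y^(|A|-r(A)).
G has 5 vertices, 8 edges. r(E) = 4.
Enumerate all 2^8 = 256 subsets.
Count subsets with r(E)-r(A)=1 and |A|-r(A)=1: 30.

30


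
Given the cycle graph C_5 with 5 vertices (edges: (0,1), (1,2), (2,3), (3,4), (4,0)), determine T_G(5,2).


T(C_5; x,y) = x + x^2 + ... + x^(4) + y.
T(5,2) = 5^1 + 5^2 + 5^3 + 5^4 + 2
= 5 + 25 + 125 + 625 + 2
= 782.

782


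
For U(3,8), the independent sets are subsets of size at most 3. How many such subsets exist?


Independent sets of U(3,8) are all subsets of size <= 3.
Count = (8 choose 0) + (8 choose 1) + (8 choose 2) + (8 choose 3)
     = 1 + 8 + 28 + 56
     = 93.

93


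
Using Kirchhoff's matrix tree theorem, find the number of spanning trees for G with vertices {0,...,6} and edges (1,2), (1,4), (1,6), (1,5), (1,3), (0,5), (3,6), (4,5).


By Kirchhoff's matrix tree theorem, the number of spanning trees equals
the determinant of any cofactor of the Laplacian matrix L.
G has 7 vertices and 8 edges.
Computing the (6 x 6) cofactor determinant gives 9.

9


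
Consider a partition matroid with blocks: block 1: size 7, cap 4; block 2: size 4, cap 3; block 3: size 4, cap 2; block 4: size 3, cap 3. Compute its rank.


Rank of a partition matroid = sum of min(|Si|, ci) for each block.
= min(7,4) + min(4,3) + min(4,2) + min(3,3)
= 4 + 3 + 2 + 3
= 12.

12


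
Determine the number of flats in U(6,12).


Flats of U(6,12): every subset of size < 6 is a flat, plus E itself.
Count = C(12,0) + C(12,1) + C(12,2) + C(12,3) + C(12,4) + C(12,5) + 1
     = 1 + 12 + 66 + 220 + 495 + 792 + 1
     = 1587.

1587


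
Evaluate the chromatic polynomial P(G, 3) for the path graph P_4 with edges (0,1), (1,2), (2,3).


P(P_4, k) = k * (k-1)^(3).
P(3) = 3 * 2^3 = 3 * 8 = 24.

24


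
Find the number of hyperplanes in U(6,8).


Hyperplanes of U(6,8) are flats of rank 5.
In a uniform matroid, these are exactly the (5)-element subsets.
Count = (8 choose 5) = 56.

56


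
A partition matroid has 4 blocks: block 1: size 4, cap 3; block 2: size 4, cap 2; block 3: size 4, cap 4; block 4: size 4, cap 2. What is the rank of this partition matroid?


Rank of a partition matroid = sum of min(|Si|, ci) for each block.
= min(4,3) + min(4,2) + min(4,4) + min(4,2)
= 3 + 2 + 4 + 2
= 11.

11


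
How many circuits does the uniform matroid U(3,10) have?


In U(3,10), circuits are the (4)-element subsets.
Any set of 4 elements is dependent, and removing any one element gives
an independent set of size 3, so it is a minimal dependent set.
Number of circuits = C(10,4) = 10! / (4! * 6!) = 210.

210


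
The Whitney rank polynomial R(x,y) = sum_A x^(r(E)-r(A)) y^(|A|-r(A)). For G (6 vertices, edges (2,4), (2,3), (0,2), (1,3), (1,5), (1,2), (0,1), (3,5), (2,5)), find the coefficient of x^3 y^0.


R(x,y) = sum over A in 2^E of x^(r(E)-r(A)) * y^(|A|-r(A)).
G has 6 vertices, 9 edges. r(E) = 5.
Enumerate all 2^9 = 512 subsets.
Count subsets with r(E)-r(A)=3 and |A|-r(A)=0: 36.

36


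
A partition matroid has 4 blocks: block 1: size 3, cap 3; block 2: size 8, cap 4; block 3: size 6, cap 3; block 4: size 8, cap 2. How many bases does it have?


A basis picks exactly ci elements from block i.
Number of bases = product of C(|Si|, ci).
= C(3,3) * C(8,4) * C(6,3) * C(8,2)
= 1 * 70 * 20 * 28
= 39200.

39200


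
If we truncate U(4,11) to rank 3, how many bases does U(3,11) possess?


Truncating U(4,11) to rank 3 gives U(3,11).
Bases of U(3,11) are all 3-element subsets of 11 elements.
Number of bases = C(11,3) = (11 * 10 * 9) / (1 * 2 * 3) = 165.

165


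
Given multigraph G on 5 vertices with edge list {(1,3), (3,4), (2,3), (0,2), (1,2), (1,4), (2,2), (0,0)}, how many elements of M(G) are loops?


In a graphic matroid, a loop is a self-loop edge (u,u) with rank 0.
Examining all 8 edges for self-loops...
Self-loops found: (2,2), (0,0)
Number of loops = 2.

2


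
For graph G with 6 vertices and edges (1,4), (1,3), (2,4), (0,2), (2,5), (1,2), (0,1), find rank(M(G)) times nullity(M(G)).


r(M) = |V| - c = 6 - 1 = 5.
nullity = |E| - r(M) = 7 - 5 = 2.
Product = 5 * 2 = 10.

10


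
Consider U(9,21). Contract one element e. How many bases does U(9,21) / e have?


Contracting e from U(9,21) gives U(8,20).
Bases of U(8,20) = (20 choose 8) = 125970.

125970


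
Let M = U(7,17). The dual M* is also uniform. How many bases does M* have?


The dual of U(r,n) is U(n-r, n) = U(10,17).
Bases of U(10,17) are all (10)-element subsets.
|B(M*)| = C(17,10) = 17! / (10! * 7!) = 19448.

19448


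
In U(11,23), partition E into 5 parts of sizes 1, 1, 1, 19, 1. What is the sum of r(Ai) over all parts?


r(Ai) = min(|Ai|, 11) for each part.
Sum = min(1,11) + min(1,11) + min(1,11) + min(19,11) + min(1,11)
    = 1 + 1 + 1 + 11 + 1
    = 15.

15


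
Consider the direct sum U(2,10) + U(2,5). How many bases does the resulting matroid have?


Bases of a direct sum M1 + M2: |B| = |B(M1)| * |B(M2)|.
|B(U(2,10))| = C(10,2) = 45.
|B(U(2,5))| = C(5,2) = 10.
Total bases = 45 * 10 = 450.

450


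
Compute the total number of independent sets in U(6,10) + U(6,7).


For a direct sum, |I(M1+M2)| = |I(M1)| * |I(M2)|.
|I(U(6,10))| = sum C(10,k) for k=0..6 = 848.
|I(U(6,7))| = sum C(7,k) for k=0..6 = 127.
Total = 848 * 127 = 107696.

107696


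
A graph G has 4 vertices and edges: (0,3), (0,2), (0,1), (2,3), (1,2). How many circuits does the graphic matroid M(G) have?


A circuit in a graphic matroid = edge set of a simple cycle.
G has 4 vertices and 5 edges.
Enumerating all minimal edge subsets forming cycles...
Total circuits found: 3.

3


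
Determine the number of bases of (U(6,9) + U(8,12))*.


(M1+M2)* = M1* + M2*.
M1* = U(3,9), bases: C(9,3) = 84.
M2* = U(4,12), bases: C(12,4) = 495.
|B(M*)| = 84 * 495 = 41580.

41580


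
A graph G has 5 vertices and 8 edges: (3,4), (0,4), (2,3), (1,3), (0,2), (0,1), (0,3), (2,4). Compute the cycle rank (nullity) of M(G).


Cycle rank (nullity) = |E| - r(M) = |E| - (|V| - c).
|E| = 8, |V| = 5, c = 1.
Nullity = 8 - (5 - 1) = 8 - 4 = 4.

4


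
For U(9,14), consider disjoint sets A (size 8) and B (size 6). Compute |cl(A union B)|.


|A union B| = 8 + 6 = 14 (disjoint).
In U(9,14), cl(S) = S if |S| < 9, else cl(S) = E.
Since 14 >= 9, cl(A union B) = E.
|cl(A union B)| = 14.

14


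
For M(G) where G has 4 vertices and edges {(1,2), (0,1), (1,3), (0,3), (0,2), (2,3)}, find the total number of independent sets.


An independent set in a graphic matroid is an acyclic edge subset.
G has 4 vertices and 6 edges.
Enumerate all 2^6 = 64 subsets, checking for acyclicity.
Total independent sets = 38.

38
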